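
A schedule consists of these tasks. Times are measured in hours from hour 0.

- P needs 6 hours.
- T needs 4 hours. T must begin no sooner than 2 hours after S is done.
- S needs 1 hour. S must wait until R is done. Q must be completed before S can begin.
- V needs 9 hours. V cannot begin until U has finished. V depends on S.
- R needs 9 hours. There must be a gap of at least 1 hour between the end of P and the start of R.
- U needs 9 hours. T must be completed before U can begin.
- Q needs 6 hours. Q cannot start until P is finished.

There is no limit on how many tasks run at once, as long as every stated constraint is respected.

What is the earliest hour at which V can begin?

32

P has no prerequisites, so it starts at hour 0 and finishes at hour 6.
After P (finishes hour 6, plus 1-hour gap → hour 7), R can start at hour 7 and finishes at hour 16.
Q waits on P (finishes hour 6), so it starts at hour 6 and finishes at 6 + 6 = hour 12.
S needs all of R (finishes hour 16); Q (finishes hour 12). That puts its earliest start at hour 16; it finishes at 16 + 1 = hour 17.
T waits on S (finishes hour 17, plus 2-hour gap → hour 19), so it starts at hour 19 and finishes at 19 + 4 = hour 23.
U cannot begin until T (finishes hour 23). It runs from hour 23 to 23 + 9 = hour 32.
V waits on U (finishes hour 32); S (finishes hour 17). The latest of these is hour 32, which is the earliest V can start.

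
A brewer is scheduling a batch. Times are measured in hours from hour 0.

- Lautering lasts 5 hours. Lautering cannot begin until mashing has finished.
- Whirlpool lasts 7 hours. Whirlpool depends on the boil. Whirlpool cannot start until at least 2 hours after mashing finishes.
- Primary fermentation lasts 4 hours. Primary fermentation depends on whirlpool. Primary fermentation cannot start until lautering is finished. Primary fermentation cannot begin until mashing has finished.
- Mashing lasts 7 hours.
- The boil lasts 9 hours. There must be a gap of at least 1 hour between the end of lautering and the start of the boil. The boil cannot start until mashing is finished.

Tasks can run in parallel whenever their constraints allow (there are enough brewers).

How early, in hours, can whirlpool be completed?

29

Mashing has no prerequisites, so it starts at hour 0 and finishes at hour 7.
Lautering waits on mashing (finishes hour 7), so it starts at hour 7 and finishes at 7 + 5 = hour 12.
For the boil: lautering (finishes hour 12, plus 1-hour gap → hour 13); mashing (finishes hour 7). Taking the maximum gives a start of hour 13, and it finishes at 13 + 9 = hour 22.
Whirlpool cannot start until the boil (finishes hour 22); mashing (finishes hour 7, plus 2-hour gap → hour 9). The controlling bound is hour 22, so whirlpool finishes at 22 + 7 = hour 29.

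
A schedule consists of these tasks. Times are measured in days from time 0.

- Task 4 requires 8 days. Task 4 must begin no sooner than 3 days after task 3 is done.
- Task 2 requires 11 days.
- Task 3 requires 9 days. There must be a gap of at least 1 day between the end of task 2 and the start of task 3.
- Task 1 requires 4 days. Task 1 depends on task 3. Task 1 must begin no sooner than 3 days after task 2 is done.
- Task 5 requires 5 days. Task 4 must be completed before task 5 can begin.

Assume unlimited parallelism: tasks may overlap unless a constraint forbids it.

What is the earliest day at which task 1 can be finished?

Nothing blocks task 2, so it runs from day 0 to day 11.
Task 3 waits on task 2 (finishes day 11, plus 1-day gap → day 12), so it starts at day 12 and finishes at 12 + 9 = day 21.
Task 1 needs all of task 3 (finishes day 21); task 2 (finishes day 11, plus 3-day gap → day 14). That puts its earliest start at day 21; it finishes at 21 + 4 = day 25.

25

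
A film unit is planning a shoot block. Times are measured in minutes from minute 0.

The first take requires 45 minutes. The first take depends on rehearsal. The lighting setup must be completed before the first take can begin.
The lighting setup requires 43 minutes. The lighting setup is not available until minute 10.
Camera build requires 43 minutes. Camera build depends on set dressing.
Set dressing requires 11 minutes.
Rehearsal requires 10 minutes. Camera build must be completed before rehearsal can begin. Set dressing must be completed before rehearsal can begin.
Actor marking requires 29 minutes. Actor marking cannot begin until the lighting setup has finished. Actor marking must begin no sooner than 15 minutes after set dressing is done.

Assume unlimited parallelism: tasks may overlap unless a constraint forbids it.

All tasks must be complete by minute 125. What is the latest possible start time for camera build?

27

The first take must finish by minute 125; it takes 45 minutes, so it must start by 125 − 45 = minute 80.
Rehearsal has to be done before the first take (must start by minute 80). That means finishing by minute 80, i.e. starting by 80 − 10 = minute 70.
Camera build must finish before rehearsal (must start by minute 70). With a 43-minute duration, camera build must start by 70 − 43 = minute 27.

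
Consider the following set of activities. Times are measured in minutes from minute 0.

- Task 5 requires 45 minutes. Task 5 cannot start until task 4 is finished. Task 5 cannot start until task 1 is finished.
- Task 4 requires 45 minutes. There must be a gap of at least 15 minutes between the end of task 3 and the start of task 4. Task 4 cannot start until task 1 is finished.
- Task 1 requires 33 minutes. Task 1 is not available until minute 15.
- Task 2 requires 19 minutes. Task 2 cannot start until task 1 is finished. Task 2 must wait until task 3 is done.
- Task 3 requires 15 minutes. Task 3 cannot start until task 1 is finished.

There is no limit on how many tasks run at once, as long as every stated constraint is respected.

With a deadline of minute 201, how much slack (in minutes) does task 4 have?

33

After its own release at minute 15, task 1 can start at minute 15 and finishes at minute 48.
After task 1 (finishes minute 48), task 3 can start at minute 48 and finishes at minute 63.
Task 4 needs all of task 3 (finishes minute 63, plus 15-minute gap → minute 78); task 1 (finishes minute 48). That puts its earliest start at minute 78; it finishes at 78 + 45 = minute 123.

Working backward from the deadline:
Task 5 has no dependents, so it just needs to finish by minute 201. Starting by 201 − 45 = minute 156 achieves that.
Since task 5 (must start by minute 156) depends on it, task 4 must finish by minute 156. Backing off its 45-minute duration gives a latest start of minute 111.
So task 4 can start as early as minute 78 and as late as minute 111, giving 111 − 78 = 33 minutes of slack.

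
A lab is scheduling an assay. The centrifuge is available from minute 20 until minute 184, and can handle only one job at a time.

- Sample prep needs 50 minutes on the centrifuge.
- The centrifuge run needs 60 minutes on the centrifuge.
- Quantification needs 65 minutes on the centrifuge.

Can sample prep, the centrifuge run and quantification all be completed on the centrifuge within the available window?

No

The centrifuge window is 184 − 20 = 164 minutes.
Running back to back, the jobs need 50 + 60 + 65 = 175 minutes on the centrifuge.
Since 175 > 164, they cannot all fit.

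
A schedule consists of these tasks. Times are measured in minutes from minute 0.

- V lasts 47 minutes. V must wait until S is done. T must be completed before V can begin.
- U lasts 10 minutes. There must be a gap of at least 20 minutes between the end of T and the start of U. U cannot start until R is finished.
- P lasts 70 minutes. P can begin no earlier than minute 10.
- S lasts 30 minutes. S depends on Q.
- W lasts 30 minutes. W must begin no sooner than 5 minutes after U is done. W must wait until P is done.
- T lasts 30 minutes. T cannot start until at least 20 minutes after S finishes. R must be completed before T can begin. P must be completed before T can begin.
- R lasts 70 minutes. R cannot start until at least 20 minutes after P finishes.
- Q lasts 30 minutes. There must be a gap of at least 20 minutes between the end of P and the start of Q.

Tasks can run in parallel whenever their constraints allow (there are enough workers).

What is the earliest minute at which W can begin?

P waits on its own release at minute 10, so it starts at minute 10 and finishes at 10 + 70 = minute 80.
R waits on P (finishes minute 80, plus 20-minute gap → minute 100), so it starts at minute 100 and finishes at 100 + 70 = minute 170.
After P (finishes minute 80, plus 20-minute gap → minute 100), Q can start at minute 100 and finishes at minute 130.
S waits on Q (finishes minute 130), so it starts at minute 130 and finishes at 130 + 30 = minute 160.
For T: S (finishes minute 160, plus 20-minute gap → minute 180); R (finishes minute 170); P (finishes minute 80). Taking the maximum gives a start of minute 180, and it finishes at 180 + 30 = minute 210.
U needs all of T (finishes minute 210, plus 20-minute gap → minute 230); R (finishes minute 170). That puts its earliest start at minute 230; it finishes at 230 + 10 = minute 240.
W waits on U (finishes minute 240, plus 5-minute gap → minute 245); P (finishes minute 80). The latest of these is minute 245, which is the earliest W can start.

245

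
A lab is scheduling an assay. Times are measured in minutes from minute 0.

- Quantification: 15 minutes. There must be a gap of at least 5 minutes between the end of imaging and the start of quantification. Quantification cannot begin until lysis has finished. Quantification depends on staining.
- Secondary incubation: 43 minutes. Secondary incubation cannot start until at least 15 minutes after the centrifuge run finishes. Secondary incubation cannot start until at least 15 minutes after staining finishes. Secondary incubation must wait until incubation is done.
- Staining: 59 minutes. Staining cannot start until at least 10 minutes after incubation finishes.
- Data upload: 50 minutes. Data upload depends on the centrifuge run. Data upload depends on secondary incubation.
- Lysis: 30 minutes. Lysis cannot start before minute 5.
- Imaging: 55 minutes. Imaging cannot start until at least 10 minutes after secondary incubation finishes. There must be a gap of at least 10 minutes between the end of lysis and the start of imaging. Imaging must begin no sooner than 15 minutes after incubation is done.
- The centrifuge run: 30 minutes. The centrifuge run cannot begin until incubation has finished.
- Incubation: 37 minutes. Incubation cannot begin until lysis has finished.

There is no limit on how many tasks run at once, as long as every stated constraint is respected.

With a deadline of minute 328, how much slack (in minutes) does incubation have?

44

Lysis cannot begin until its own release at minute 5. It runs from minute 5 to 5 + 30 = minute 35.
After lysis (finishes minute 35), incubation can start at minute 35 and finishes at minute 72.

Working backward from the deadline:
To finish by minute 328, quantification (duration 15) must start no later than minute 313.
Imaging must finish before quantification (must start by minute 313, minus 5-minute gap → minute 308). With a 55-minute duration, imaging must start by 308 − 55 = minute 253.
Nothing follows data upload; the deadline of minute 328 is its only limit. It must start by 328 − 50 = minute 278.
Secondary incubation has several dependents: imaging (must start by minute 253, minus 10-minute gap → minute 243); data upload (must start by minute 278). The earliest of those limits is minute 243, so secondary incubation must start by 243 − 43 = minute 200.
The centrifuge run feeds secondary incubation (must start by minute 200, minus 15-minute gap → minute 185); data upload (must start by minute 278). Taking the minimum, the centrifuge run must finish by minute 185 and start by 185 − 30 = minute 155.
Staining must finish in time for secondary incubation (must start by minute 200, minus 15-minute gap → minute 185); quantification (must start by minute 313). The tightest is minute 185, so staining must start by 185 − 59 = minute 126.
For incubation: the centrifuge run (must start by minute 155); staining (must start by minute 126, minus 10-minute gap → minute 116); secondary incubation (must start by minute 200); imaging (must start by minute 253, minus 15-minute gap → minute 238). The most restrictive is minute 116; with a 37-minute duration, incubation must start by minute 79.
So incubation can start as early as minute 35 and as late as minute 79, giving 79 − 35 = 44 minutes of slack.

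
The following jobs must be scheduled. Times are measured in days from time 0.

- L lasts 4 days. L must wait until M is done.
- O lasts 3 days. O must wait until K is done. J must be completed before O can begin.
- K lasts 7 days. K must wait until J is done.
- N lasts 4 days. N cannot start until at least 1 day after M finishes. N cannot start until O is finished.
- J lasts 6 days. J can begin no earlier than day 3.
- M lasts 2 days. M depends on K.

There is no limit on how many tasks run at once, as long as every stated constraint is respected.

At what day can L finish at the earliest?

J waits on its own release at day 3, so it starts at day 3 and finishes at 3 + 6 = day 9.
K waits on J (finishes day 9), so it starts at day 9 and finishes at 9 + 7 = day 16.
M waits on K (finishes day 16), so it starts at day 16 and finishes at 16 + 2 = day 18.
After M (finishes day 18), L can start at day 18 and finishes at day 22.

22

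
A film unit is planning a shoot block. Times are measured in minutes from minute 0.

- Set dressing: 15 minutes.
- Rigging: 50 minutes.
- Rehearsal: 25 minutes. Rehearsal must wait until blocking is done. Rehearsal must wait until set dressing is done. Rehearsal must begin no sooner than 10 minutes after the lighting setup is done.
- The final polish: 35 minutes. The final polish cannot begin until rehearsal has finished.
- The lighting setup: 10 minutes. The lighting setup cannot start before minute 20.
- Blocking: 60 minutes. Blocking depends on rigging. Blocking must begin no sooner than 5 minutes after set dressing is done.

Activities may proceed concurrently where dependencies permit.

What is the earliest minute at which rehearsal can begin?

The lighting setup waits on its own release at minute 20, so it starts at minute 20 and finishes at 20 + 10 = minute 30.
Set dressing has no prerequisites, so it starts at minute 0 and finishes at minute 15.
Nothing blocks rigging, so it runs from minute 0 to minute 50.
For blocking: rigging (finishes minute 50); set dressing (finishes minute 15, plus 5-minute gap → minute 20). Taking the maximum gives a start of minute 50, and it finishes at 50 + 60 = minute 110.
Rehearsal waits on blocking (finishes minute 110); set dressing (finishes minute 15); the lighting setup (finishes minute 30, plus 10-minute gap → minute 40). The latest of these is minute 110, which is the earliest rehearsal can start.

110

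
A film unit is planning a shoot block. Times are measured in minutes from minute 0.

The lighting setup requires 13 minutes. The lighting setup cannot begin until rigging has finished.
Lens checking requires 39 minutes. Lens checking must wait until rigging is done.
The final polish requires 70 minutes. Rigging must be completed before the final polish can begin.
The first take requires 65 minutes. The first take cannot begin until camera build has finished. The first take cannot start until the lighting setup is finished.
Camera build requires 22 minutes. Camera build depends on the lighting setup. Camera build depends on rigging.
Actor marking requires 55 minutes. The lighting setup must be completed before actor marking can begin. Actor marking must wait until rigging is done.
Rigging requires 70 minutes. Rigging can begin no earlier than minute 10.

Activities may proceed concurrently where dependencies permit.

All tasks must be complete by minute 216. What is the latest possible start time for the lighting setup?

The first take must finish by minute 216; it takes 65 minutes, so it must start by 216 − 65 = minute 151.
Camera build must finish before the first take (must start by minute 151). With a 22-minute duration, camera build must start by 151 − 22 = minute 129.
Nothing follows actor marking; the deadline of minute 216 is its only limit. It must start by 216 − 55 = minute 161.
The lighting setup must finish in time for camera build (must start by minute 129); actor marking (must start by minute 161); the first take (must start by minute 151). The tightest is minute 129, so the lighting setup must start by 129 − 13 = minute 116.

116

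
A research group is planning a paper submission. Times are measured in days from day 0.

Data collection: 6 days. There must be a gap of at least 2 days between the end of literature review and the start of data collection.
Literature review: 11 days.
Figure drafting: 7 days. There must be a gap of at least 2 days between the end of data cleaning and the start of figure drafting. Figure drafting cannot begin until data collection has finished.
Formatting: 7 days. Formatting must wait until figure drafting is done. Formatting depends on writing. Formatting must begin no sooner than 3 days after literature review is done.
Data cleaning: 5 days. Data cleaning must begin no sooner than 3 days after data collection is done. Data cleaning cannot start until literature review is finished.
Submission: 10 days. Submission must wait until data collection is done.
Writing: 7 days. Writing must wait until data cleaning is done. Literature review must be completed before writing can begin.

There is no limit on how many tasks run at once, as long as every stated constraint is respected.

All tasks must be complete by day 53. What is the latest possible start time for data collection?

To finish by day 53, formatting (duration 7) must start no later than day 46.
Since formatting (must start by day 46) depends on it, figure drafting must finish by day 46. Backing off its 7-day duration gives a latest start of day 39.
Writing has to be done before formatting (must start by day 46). That means finishing by day 46, i.e. starting by 46 − 7 = day 39.
For data cleaning: figure drafting (must start by day 39, minus 2-day gap → day 37); writing (must start by day 39). The most restrictive is day 37; with a 5-day duration, data cleaning must start by day 32.
Nothing follows submission; the deadline of day 53 is its only limit. It must start by 53 − 10 = day 43.
For data collection: data cleaning (must start by day 32, minus 3-day gap → day 29); figure drafting (must start by day 39); submission (must start by day 43). The most restrictive is day 29; with a 6-day duration, data collection must start by day 23.

23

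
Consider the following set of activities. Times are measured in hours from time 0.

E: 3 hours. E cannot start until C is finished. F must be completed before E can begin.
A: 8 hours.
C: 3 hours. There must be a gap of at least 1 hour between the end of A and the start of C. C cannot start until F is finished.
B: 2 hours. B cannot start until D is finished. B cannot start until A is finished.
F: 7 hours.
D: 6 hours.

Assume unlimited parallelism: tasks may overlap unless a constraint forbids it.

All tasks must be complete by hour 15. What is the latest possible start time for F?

E has no dependents, so it just needs to finish by hour 15. Starting by 15 − 3 = hour 12 achieves that.
Since E (must start by hour 12) depends on it, C must finish by hour 12. Backing off its 3-hour duration gives a latest start of hour 9.
F has several dependents: C (must start by hour 9); E (must start by hour 12). The earliest of those limits is hour 9, so F must start by 9 − 7 = hour 2.

2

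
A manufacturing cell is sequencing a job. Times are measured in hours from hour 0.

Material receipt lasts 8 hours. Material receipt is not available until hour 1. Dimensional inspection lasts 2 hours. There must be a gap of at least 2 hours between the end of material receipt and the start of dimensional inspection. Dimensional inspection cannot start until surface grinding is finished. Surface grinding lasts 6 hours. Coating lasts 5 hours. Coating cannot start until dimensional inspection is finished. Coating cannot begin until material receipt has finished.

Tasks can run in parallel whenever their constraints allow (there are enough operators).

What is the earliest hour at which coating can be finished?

18

Surface grinding has no prerequisites, so it starts at hour 0 and finishes at hour 6.
After its own release at hour 1, material receipt can start at hour 1 and finishes at hour 9.
Dimensional inspection needs all of material receipt (finishes hour 9, plus 2-hour gap → hour 11); surface grinding (finishes hour 6). That puts its earliest start at hour 11; it finishes at 11 + 2 = hour 13.
For coating: dimensional inspection (finishes hour 13); material receipt (finishes hour 9). Taking the maximum gives a start of hour 13, and it finishes at 13 + 5 = hour 18.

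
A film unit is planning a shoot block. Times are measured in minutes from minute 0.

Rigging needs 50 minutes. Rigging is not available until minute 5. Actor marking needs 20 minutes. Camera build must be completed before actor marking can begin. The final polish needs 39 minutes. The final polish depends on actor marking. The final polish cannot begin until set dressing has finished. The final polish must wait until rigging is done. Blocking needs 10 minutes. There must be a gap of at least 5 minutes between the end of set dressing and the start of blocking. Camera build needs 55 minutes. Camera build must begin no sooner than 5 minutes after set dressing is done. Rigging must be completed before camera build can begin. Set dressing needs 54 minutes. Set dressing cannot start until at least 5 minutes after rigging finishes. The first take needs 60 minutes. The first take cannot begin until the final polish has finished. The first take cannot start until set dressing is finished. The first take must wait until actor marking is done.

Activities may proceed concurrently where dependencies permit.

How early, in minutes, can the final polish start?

194

Rigging cannot begin until its own release at minute 5. It runs from minute 5 to 5 + 50 = minute 55.
Set dressing waits on rigging (finishes minute 55, plus 5-minute gap → minute 60), so it starts at minute 60 and finishes at 60 + 54 = minute 114.
Camera build cannot start until set dressing (finishes minute 114, plus 5-minute gap → minute 119); rigging (finishes minute 55). The controlling bound is minute 119, so camera build finishes at 119 + 55 = minute 174.
Actor marking cannot begin until camera build (finishes minute 174). It runs from minute 174 to 174 + 20 = minute 194.
The final polish waits on actor marking (finishes minute 194); set dressing (finishes minute 114); rigging (finishes minute 55). The latest of these is minute 194, which is the earliest the final polish can start.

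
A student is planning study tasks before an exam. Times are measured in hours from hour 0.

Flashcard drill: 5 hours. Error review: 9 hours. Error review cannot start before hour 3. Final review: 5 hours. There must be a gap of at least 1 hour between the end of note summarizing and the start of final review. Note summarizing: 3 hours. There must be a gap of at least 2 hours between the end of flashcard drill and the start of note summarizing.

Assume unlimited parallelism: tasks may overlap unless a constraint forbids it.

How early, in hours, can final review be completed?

16

Nothing blocks flashcard drill, so it runs from hour 0 to hour 5.
Note summarizing cannot begin until flashcard drill (finishes hour 5, plus 2-hour gap → hour 7). It runs from hour 7 to 7 + 3 = hour 10.
Final review cannot begin until note summarizing (finishes hour 10, plus 1-hour gap → hour 11). It runs from hour 11 to 11 + 5 = hour 16.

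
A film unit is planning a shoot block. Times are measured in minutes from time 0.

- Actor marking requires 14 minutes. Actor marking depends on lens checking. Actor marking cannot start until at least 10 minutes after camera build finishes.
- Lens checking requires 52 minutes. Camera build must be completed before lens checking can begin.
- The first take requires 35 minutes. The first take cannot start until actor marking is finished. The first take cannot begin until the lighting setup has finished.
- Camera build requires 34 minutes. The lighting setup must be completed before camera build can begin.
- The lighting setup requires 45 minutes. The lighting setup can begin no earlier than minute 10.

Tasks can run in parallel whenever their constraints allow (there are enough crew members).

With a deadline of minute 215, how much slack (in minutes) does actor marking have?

After its own release at minute 10, the lighting setup can start at minute 10 and finishes at minute 55.
Camera build waits on the lighting setup (finishes minute 55), so it starts at minute 55 and finishes at 55 + 34 = minute 89.
After camera build (finishes minute 89), lens checking can start at minute 89 and finishes at minute 141.
Actor marking needs all of lens checking (finishes minute 141); camera build (finishes minute 89, plus 10-minute gap → minute 99). That puts its earliest start at minute 141; it finishes at 141 + 14 = minute 155.

Working backward from the deadline:
The first take must finish by minute 215; it takes 35 minutes, so it must start by 215 − 35 = minute 180.
Actor marking has to be done before the first take (must start by minute 180). That means finishing by minute 180, i.e. starting by 180 − 14 = minute 166.
So actor marking can start as early as minute 141 and as late as minute 166, giving 166 − 141 = 25 minutes of slack.

25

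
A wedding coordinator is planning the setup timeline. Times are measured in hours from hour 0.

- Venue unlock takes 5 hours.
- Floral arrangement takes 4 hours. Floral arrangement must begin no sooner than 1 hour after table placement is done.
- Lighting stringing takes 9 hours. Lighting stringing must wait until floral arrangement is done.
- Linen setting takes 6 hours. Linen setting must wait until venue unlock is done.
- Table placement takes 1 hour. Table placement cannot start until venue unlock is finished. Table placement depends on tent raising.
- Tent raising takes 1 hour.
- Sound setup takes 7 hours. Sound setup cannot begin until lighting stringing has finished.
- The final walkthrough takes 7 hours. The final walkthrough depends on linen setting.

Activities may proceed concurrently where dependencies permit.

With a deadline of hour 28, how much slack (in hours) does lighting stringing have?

1

Nothing blocks tent raising, so it runs from hour 0 to hour 1.
Venue unlock can start immediately at hour 0; it finishes at hour 5.
Table placement needs all of venue unlock (finishes hour 5); tent raising (finishes hour 1). That puts its earliest start at hour 5; it finishes at 5 + 1 = hour 6.
Floral arrangement waits on table placement (finishes hour 6, plus 1-hour gap → hour 7), so it starts at hour 7 and finishes at 7 + 4 = hour 11.
After floral arrangement (finishes hour 11), lighting stringing can start at hour 11 and finishes at hour 20.

Working backward from the deadline:
To finish by hour 28, sound setup (duration 7) must start no later than hour 21.
Lighting stringing has to be done before sound setup (must start by hour 21). That means finishing by hour 21, i.e. starting by 21 − 9 = hour 12.
So lighting stringing can start as early as hour 11 and as late as hour 12, giving 12 − 11 = 1 hour of slack.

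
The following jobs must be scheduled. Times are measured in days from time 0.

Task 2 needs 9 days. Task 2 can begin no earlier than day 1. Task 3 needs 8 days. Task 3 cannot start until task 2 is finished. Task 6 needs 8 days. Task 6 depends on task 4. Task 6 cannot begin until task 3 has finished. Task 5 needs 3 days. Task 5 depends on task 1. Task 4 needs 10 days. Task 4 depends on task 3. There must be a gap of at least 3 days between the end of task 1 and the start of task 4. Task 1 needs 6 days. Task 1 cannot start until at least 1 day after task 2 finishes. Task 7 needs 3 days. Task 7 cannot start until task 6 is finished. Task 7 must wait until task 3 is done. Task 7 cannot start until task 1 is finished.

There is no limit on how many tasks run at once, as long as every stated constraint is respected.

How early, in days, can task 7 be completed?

Task 2 cannot begin until its own release at day 1. It runs from day 1 to 1 + 9 = day 10.
After task 2 (finishes day 10), task 3 can start at day 10 and finishes at day 18.
Task 1 waits on task 2 (finishes day 10, plus 1-day gap → day 11), so it starts at day 11 and finishes at 11 + 6 = day 17.
Task 4 cannot start until task 3 (finishes day 18); task 1 (finishes day 17, plus 3-day gap → day 20). The controlling bound is day 20, so task 4 finishes at 20 + 10 = day 30.
Task 6 has to wait for task 4 (finishes day 30); task 3 (finishes day 18). The latest of these is day 30, so task 6 runs day 30 to 30 + 8 = day 38.
Task 7 has to wait for task 6 (finishes day 38); task 3 (finishes day 18); task 1 (finishes day 17). The latest of these is day 38, so task 7 runs day 38 to 38 + 3 = day 41.

41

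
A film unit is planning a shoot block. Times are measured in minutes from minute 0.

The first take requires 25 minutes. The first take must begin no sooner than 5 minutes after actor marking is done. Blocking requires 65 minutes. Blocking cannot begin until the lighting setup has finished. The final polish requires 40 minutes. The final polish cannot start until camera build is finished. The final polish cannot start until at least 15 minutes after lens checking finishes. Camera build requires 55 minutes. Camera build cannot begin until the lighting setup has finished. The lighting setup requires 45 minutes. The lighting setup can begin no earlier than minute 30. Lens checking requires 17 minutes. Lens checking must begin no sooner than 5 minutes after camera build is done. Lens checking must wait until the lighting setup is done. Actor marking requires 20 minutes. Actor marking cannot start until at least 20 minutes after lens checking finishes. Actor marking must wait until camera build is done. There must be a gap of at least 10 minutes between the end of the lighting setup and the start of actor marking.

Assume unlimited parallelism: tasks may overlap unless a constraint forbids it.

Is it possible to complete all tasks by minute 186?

The lighting setup cannot begin until its own release at minute 30. It runs from minute 30 to 30 + 45 = minute 75.
Blocking cannot begin until the lighting setup (finishes minute 75). It runs from minute 75 to 75 + 65 = minute 140.
Camera build waits on the lighting setup (finishes minute 75), so it starts at minute 75 and finishes at 75 + 55 = minute 130.
Lens checking cannot start until camera build (finishes minute 130, plus 5-minute gap → minute 135); the lighting setup (finishes minute 75). The controlling bound is minute 135, so lens checking finishes at 135 + 17 = minute 152.
The final polish needs all of camera build (finishes minute 130); lens checking (finishes minute 152, plus 15-minute gap → minute 167). That puts its earliest start at minute 167; it finishes at 167 + 40 = minute 207.
Actor marking cannot start until lens checking (finishes minute 152, plus 20-minute gap → minute 172); camera build (finishes minute 130); the lighting setup (finishes minute 75, plus 10-minute gap → minute 85). The controlling bound is minute 172, so actor marking finishes at 172 + 20 = minute 192.
The first take cannot begin until actor marking (finishes minute 192, plus 5-minute gap → minute 197). It runs from minute 197 to 197 + 25 = minute 222.
The earliest everything can be done is minute 222, which is after the deadline of 186, so it is not possible.

No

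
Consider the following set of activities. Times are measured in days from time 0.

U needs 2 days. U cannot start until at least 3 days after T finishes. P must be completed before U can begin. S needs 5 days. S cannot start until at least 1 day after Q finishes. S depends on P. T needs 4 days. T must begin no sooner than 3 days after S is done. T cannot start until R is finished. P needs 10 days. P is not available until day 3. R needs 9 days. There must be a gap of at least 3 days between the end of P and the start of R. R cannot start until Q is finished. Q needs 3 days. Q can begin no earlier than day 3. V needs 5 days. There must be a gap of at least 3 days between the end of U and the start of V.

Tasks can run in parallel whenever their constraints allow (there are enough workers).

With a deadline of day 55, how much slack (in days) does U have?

Q waits on its own release at day 3, so it starts at day 3 and finishes at 3 + 3 = day 6.
After its own release at day 3, P can start at day 3 and finishes at day 13.
For S: Q (finishes day 6, plus 1-day gap → day 7); P (finishes day 13). Taking the maximum gives a start of day 13, and it finishes at 13 + 5 = day 18.
For R: P (finishes day 13, plus 3-day gap → day 16); Q (finishes day 6). Taking the maximum gives a start of day 16, and it finishes at 16 + 9 = day 25.
T has to wait for S (finishes day 18, plus 3-day gap → day 21); R (finishes day 25). The latest of these is day 25, so T runs day 25 to 25 + 4 = day 29.
U has to wait for T (finishes day 29, plus 3-day gap → day 32); P (finishes day 13). The latest of these is day 32, so U runs day 32 to 32 + 2 = day 34.

Working backward from the deadline:
To finish by day 55, V (duration 5) must start no later than day 50.
U must finish before V (must start by day 50, minus 3-day gap → day 47). With a 2-day duration, U must start by 47 − 2 = day 45.
So U can start as early as day 32 and as late as day 45, giving 45 − 32 = 13 days of slack.

13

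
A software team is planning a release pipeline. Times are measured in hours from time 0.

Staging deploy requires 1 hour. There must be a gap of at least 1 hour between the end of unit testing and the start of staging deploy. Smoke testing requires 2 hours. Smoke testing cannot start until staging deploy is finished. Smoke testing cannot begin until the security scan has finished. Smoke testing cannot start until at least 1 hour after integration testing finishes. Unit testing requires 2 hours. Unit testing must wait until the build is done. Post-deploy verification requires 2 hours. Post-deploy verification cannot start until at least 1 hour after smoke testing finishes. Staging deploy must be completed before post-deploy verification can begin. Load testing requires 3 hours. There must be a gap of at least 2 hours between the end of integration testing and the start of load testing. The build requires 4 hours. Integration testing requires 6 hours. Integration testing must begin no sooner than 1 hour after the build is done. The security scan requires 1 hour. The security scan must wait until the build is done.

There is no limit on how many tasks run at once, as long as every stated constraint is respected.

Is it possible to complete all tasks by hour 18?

Yes

The build can start immediately at hour 0; it finishes at hour 4.
The security scan waits on the build (finishes hour 4), so it starts at hour 4 and finishes at 4 + 1 = hour 5.
Integration testing waits on the build (finishes hour 4, plus 1-hour gap → hour 5), so it starts at hour 5 and finishes at 5 + 6 = hour 11.
Load testing cannot begin until integration testing (finishes hour 11, plus 2-hour gap → hour 13). It runs from hour 13 to 13 + 3 = hour 16.
After the build (finishes hour 4), unit testing can start at hour 4 and finishes at hour 6.
Staging deploy waits on unit testing (finishes hour 6, plus 1-hour gap → hour 7), so it starts at hour 7 and finishes at 7 + 1 = hour 8.
For smoke testing: staging deploy (finishes hour 8); the security scan (finishes hour 5); integration testing (finishes hour 11, plus 1-hour gap → hour 12). Taking the maximum gives a start of hour 12, and it finishes at 12 + 2 = hour 14.
Post-deploy verification cannot start until smoke testing (finishes hour 14, plus 1-hour gap → hour 15); staging deploy (finishes hour 8). The controlling bound is hour 15, so post-deploy verification finishes at 15 + 2 = hour 17.
Every task is finished by hour 17, which is no later than the deadline of 18, so the schedule is feasible.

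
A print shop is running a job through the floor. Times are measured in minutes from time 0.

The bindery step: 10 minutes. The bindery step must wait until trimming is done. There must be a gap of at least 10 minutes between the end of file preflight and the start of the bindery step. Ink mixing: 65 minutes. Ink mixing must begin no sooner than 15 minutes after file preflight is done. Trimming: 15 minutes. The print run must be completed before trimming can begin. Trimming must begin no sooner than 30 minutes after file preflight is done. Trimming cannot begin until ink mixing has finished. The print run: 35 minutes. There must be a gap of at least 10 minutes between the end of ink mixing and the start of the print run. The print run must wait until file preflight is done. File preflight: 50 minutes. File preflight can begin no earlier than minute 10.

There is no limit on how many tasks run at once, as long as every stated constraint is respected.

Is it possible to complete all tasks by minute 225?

Yes

File preflight cannot begin until its own release at minute 10. It runs from minute 10 to 10 + 50 = minute 60.
After file preflight (finishes minute 60, plus 15-minute gap → minute 75), ink mixing can start at minute 75 and finishes at minute 140.
For the print run: ink mixing (finishes minute 140, plus 10-minute gap → minute 150); file preflight (finishes minute 60). Taking the maximum gives a start of minute 150, and it finishes at 150 + 35 = minute 185.
Trimming has to wait for the print run (finishes minute 185); file preflight (finishes minute 60, plus 30-minute gap → minute 90); ink mixing (finishes minute 140). The latest of these is minute 185, so trimming runs minute 185 to 185 + 15 = minute 200.
The bindery step has to wait for trimming (finishes minute 200); file preflight (finishes minute 60, plus 10-minute gap → minute 70). The latest of these is minute 200, so the bindery step runs minute 200 to 200 + 10 = minute 210.
Every task is finished by minute 210, which is no later than the deadline of 225, so the schedule is feasible.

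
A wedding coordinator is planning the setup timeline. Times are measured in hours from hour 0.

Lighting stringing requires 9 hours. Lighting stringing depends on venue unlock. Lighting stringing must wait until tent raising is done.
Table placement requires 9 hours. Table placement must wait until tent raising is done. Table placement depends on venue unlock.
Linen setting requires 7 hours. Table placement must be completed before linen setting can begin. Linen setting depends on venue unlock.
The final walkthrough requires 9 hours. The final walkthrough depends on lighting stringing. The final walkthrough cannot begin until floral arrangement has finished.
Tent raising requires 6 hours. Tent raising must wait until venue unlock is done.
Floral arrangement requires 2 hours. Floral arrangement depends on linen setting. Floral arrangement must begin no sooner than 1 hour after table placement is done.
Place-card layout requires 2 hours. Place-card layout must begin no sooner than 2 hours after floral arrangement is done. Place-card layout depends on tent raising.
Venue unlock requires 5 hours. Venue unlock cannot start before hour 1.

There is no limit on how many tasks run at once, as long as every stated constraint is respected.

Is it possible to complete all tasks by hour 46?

Yes

After its own release at hour 1, venue unlock can start at hour 1 and finishes at hour 6.
After venue unlock (finishes hour 6), tent raising can start at hour 6 and finishes at hour 12.
Lighting stringing cannot start until venue unlock (finishes hour 6); tent raising (finishes hour 12). The controlling bound is hour 12, so lighting stringing finishes at 12 + 9 = hour 21.
Table placement needs all of tent raising (finishes hour 12); venue unlock (finishes hour 6). That puts its earliest start at hour 12; it finishes at 12 + 9 = hour 21.
Linen setting needs all of table placement (finishes hour 21); venue unlock (finishes hour 6). That puts its earliest start at hour 21; it finishes at 21 + 7 = hour 28.
Floral arrangement has to wait for linen setting (finishes hour 28); table placement (finishes hour 21, plus 1-hour gap → hour 22). The latest of these is hour 28, so floral arrangement runs hour 28 to 28 + 2 = hour 30.
For the final walkthrough: lighting stringing (finishes hour 21); floral arrangement (finishes hour 30). Taking the maximum gives a start of hour 30, and it finishes at 30 + 9 = hour 39.
Place-card layout needs all of floral arrangement (finishes hour 30, plus 2-hour gap → hour 32); tent raising (finishes hour 12). That puts its earliest start at hour 32; it finishes at 32 + 2 = hour 34.
Every task is finished by hour 39, which is no later than the deadline of 46, so the schedule is feasible.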